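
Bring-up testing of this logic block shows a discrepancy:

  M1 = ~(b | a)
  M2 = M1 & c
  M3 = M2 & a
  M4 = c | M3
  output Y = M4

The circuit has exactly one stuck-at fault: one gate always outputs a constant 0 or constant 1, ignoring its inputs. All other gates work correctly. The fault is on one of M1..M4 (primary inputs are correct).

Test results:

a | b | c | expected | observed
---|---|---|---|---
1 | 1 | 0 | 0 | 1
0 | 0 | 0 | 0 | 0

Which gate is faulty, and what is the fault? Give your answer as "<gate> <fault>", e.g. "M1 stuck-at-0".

Fault-free values for test 1 (a=1, b=1, c=0): M1=0, M2=0, M3=0, M4=0, giving Y=0. Observed 1.
Test 1: faults giving observed 1 are {M2 stuck-at-1, M3 stuck-at-1, M4 stuck-at-1}.
Test 2 (a=0, b=0, c=0): fault-free M1=1, M2=0, M3=0, M4=0 → 0; observed 0. Eliminates M3 stuck-at-1, M4 stuck-at-1.
Only M2 stuck-at-1 is consistent with every test.

M2 stuck-at-1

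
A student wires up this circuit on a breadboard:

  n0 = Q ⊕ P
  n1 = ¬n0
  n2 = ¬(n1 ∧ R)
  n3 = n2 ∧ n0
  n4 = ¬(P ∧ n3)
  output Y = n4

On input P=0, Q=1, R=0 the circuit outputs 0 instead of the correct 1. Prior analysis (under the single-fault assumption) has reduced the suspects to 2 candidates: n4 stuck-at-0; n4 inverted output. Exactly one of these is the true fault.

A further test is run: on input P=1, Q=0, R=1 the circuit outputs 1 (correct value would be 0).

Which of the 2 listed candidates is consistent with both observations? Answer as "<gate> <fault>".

Evaluate each candidate on input P=1, Q=0, R=1:
  n4 stuck-at-0: n0=1, n1=0, n2=1, n3=1, n4=0 [stuck-at-0] → 0 — eliminated
  n4 inverted output: n0=1, n1=0, n2=1, n3=1, n4=1 [inverted output] → 1 — matches
Only n4 inverted output reproduces the observed 1.

n4 inverted output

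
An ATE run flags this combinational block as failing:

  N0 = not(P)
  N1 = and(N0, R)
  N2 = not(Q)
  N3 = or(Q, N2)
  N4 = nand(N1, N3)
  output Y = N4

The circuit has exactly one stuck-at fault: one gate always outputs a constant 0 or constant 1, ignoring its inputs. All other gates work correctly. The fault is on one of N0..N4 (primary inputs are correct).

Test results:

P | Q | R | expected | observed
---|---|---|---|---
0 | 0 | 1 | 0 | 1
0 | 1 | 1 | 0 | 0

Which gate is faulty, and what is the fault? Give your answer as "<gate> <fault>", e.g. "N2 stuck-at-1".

N2 stuck-at-0

Fault-free values for test 1 (P=0, Q=0, R=1): N0=1, N1=1, N2=1, N3=1, N4=0, giving Y=0. Observed 1.
Test 1: faults giving observed 1 are {N0 stuck-at-0, N1 stuck-at-0, N2 stuck-at-0, N3 stuck-at-0, N4 stuck-at-1}.
Test 2 (P=0, Q=1, R=1): fault-free N0=1, N1=1, N2=0, N3=1, N4=0 → 0; observed 0. Eliminates N0 stuck-at-0, N1 stuck-at-0, N3 stuck-at-0, N4 stuck-at-1.
Only N2 stuck-at-0 is consistent with every test.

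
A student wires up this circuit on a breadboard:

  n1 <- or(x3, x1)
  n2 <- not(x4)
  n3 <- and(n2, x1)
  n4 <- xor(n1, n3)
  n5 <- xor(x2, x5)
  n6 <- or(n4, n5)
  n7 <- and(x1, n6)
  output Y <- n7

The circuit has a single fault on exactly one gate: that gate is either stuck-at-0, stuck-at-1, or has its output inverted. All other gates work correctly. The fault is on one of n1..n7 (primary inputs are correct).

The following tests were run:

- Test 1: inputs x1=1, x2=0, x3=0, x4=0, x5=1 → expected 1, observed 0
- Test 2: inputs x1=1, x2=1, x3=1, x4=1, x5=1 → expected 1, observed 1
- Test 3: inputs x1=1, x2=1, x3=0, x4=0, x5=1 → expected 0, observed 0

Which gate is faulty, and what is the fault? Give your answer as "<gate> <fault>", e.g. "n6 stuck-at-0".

n5 stuck-at-0

Fault-free values for test 1 (x1=1, x2=0, x3=0, x4=0, x5=1): n1=1, n2=1, n3=1, n4=0, n5=1, n6=1, n7=1, giving Y=1. Observed 0.
Test 1: faults giving observed 0 are {n5 stuck-at-0, n5 inverted output, n6 stuck-at-0, n6 inverted output, n7 stuck-at-0, n7 inverted output}.
Test 2 (x1=1, x2=1, x3=1, x4=1, x5=1): fault-free n1=1, n2=0, n3=0, n4=1, n5=0, n6=1, n7=1 → 1; observed 1. Eliminates n6 stuck-at-0, n6 inverted output, n7 stuck-at-0, n7 inverted output.
Test 3 (x1=1, x2=1, x3=0, x4=0, x5=1): fault-free n1=1, n2=1, n3=1, n4=0, n5=0, n6=0, n7=0 → 0; observed 0. Eliminates n5 inverted output.
Only n5 stuck-at-0 is consistent with every test.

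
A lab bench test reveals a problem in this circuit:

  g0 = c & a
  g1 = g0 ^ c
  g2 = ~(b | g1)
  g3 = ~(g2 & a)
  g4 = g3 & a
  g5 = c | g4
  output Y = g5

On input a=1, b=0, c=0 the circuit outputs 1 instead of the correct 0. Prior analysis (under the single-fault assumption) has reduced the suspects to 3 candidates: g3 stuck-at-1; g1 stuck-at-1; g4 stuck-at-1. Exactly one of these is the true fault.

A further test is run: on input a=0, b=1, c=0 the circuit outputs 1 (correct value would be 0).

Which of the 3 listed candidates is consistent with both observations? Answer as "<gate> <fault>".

Evaluate each candidate on input a=0, b=1, c=0:
  g3 stuck-at-1: g0=0, g1=0, g2=0, g3=1 [stuck-at-1], g4=0, g5=0 → 0 — eliminated
  g1 stuck-at-1: g0=0, g1=1 [stuck-at-1], g2=0, g3=1, g4=0, g5=0 → 0 — eliminated
  g4 stuck-at-1: g0=0, g1=0, g2=0, g3=1, g4=1 [stuck-at-1], g5=1 → 1 — matches
Only g4 stuck-at-1 reproduces the observed 1.

g4 stuck-at-1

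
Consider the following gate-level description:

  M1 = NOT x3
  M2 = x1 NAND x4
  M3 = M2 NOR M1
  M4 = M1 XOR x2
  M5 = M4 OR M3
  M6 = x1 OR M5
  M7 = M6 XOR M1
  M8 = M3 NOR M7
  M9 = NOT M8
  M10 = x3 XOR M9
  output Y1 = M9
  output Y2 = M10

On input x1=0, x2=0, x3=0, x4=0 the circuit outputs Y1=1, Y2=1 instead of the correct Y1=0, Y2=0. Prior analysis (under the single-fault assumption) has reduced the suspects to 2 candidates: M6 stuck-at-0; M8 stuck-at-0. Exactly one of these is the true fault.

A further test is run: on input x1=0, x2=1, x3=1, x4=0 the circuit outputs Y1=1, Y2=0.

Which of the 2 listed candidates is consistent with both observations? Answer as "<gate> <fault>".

M8 stuck-at-0

Evaluate each candidate on input x1=0, x2=1, x3=1, x4=0:
  M6 stuck-at-0: M1=0, M2=1, M3=0, M4=1, M5=1, M6=0 [stuck-at-0], M7=0, M8=1, M9=0, M10=1 → Y1=0, Y2=1 — eliminated
  M8 stuck-at-0: M1=0, M2=1, M3=0, M4=1, M5=1, M6=1, M7=1, M8=0 [stuck-at-0], M9=1, M10=0 → Y1=1, Y2=0 — matches
Only M8 stuck-at-0 reproduces the observed Y1=1, Y2=0.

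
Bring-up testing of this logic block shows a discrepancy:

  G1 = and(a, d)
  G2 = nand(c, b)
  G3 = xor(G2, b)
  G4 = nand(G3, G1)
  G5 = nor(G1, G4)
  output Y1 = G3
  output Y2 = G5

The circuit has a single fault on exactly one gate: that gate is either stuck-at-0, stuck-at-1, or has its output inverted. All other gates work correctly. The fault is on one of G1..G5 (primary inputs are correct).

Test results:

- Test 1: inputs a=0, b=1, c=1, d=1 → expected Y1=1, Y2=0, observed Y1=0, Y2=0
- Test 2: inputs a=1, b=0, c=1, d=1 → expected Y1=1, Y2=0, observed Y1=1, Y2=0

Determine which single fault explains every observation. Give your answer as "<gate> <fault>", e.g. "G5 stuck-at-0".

Fault-free values for test 1 (a=0, b=1, c=1, d=1): G1=0, G2=0, G3=1, G4=1, G5=0, giving Y1=1, Y2=0. Observed Y1=0, Y2=0.
Test 1: faults giving observed Y1=0, Y2=0 are {G2 stuck-at-1, G2 inverted output, G3 stuck-at-0, G3 inverted output}.
Test 2 (a=1, b=0, c=1, d=1): fault-free G1=1, G2=1, G3=1, G4=0, G5=0 → Y1=1, Y2=0; observed Y1=1, Y2=0. Eliminates G2 inverted output, G3 stuck-at-0, G3 inverted output.
Only G2 stuck-at-1 is consistent with every test.

G2 stuck-at-1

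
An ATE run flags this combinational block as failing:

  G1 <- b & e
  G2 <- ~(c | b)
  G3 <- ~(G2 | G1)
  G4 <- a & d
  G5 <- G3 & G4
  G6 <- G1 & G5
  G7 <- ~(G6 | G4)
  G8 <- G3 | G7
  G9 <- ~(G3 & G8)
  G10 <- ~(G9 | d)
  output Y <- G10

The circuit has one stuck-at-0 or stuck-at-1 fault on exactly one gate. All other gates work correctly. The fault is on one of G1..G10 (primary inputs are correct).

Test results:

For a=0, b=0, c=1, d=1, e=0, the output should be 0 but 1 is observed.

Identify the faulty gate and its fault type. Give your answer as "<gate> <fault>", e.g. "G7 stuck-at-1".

Fault-free values for test 1 (a=0, b=0, c=1, d=1, e=0): G1=0, G2=0, G3=1, G4=0, G5=0, G6=0, G7=1, G8=1, G9=0, G10=0, giving Y=0. Observed 1.
Test 1: faults giving observed 1 are {G10 stuck-at-1}.
Only G10 stuck-at-1 is consistent with every test.

G10 stuck-at-1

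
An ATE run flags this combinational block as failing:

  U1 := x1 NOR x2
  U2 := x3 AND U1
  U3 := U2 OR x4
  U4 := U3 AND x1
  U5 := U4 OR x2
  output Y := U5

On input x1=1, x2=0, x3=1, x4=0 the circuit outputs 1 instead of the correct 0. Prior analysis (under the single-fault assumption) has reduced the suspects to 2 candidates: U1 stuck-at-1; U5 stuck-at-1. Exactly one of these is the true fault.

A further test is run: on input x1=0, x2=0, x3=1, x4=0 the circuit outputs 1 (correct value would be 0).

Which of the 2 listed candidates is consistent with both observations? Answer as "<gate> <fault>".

Evaluate each candidate on input x1=0, x2=0, x3=1, x4=0:
  U1 stuck-at-1: U1=1 [stuck-at-1], U2=1, U3=1, U4=0, U5=0 → 0 — eliminated
  U5 stuck-at-1: U1=1, U2=1, U3=1, U4=0, U5=1 [stuck-at-1] → 1 — matches
Only U5 stuck-at-1 reproduces the observed 1.

U5 stuck-at-1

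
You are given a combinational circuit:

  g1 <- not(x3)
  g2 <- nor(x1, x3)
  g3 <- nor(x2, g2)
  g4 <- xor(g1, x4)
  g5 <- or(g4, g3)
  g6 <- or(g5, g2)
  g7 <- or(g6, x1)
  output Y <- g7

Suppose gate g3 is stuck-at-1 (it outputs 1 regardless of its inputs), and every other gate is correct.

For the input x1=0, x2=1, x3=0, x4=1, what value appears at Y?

1

Propagate with g3 forced: g1=1, g2=1, g3=1 [stuck-at-1], g4=0, g5=1, g6=1, g7=1.
So Y = 1. (Same as the fault-free value — the fault is masked on this input.)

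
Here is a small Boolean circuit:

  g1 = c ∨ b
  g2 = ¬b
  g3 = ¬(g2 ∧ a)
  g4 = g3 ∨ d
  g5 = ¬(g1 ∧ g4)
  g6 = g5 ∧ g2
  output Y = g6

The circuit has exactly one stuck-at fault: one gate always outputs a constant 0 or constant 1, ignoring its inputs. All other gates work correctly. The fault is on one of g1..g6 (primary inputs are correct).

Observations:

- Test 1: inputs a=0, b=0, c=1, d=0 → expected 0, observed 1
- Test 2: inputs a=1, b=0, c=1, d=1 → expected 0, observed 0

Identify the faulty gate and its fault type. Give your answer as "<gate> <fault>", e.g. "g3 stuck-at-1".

Fault-free values for test 1 (a=0, b=0, c=1, d=0): g1=1, g2=1, g3=1, g4=1, g5=0, g6=0, giving Y=0. Observed 1.
Test 1: faults giving observed 1 are {g1 stuck-at-0, g3 stuck-at-0, g4 stuck-at-0, g5 stuck-at-1, g6 stuck-at-1}.
Test 2 (a=1, b=0, c=1, d=1): fault-free g1=1, g2=1, g3=0, g4=1, g5=0, g6=0 → 0; observed 0. Eliminates g1 stuck-at-0, g4 stuck-at-0, g5 stuck-at-1, g6 stuck-at-1.
Only g3 stuck-at-0 is consistent with every test.

g3 stuck-at-0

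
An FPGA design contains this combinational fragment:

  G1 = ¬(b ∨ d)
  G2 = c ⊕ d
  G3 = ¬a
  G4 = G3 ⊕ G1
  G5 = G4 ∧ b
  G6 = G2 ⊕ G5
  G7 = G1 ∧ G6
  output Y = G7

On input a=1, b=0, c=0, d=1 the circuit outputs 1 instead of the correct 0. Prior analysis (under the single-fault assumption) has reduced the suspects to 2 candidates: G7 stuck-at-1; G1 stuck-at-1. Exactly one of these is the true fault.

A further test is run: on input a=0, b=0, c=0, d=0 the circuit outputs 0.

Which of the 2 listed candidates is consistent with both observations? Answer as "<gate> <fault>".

G1 stuck-at-1

Evaluate each candidate on input a=0, b=0, c=0, d=0:
  G7 stuck-at-1: G1=1, G2=0, G3=1, G4=0, G5=0, G6=0, G7=1 [stuck-at-1] → 1 — eliminated
  G1 stuck-at-1: G1=1 [stuck-at-1], G2=0, G3=1, G4=0, G5=0, G6=0, G7=0 → 0 — matches
Only G1 stuck-at-1 reproduces the observed 0.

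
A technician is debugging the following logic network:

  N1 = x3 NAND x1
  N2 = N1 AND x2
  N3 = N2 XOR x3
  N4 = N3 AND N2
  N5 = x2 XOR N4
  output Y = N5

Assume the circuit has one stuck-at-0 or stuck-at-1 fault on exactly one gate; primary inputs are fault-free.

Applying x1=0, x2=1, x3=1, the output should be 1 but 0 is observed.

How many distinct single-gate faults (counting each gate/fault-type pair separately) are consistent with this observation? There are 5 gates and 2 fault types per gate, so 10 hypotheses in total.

Fault-free: N1=1, N2=1, N3=0, N4=0, N5=1 → 1. Observed 0.
  N1 stuck-at-0: output 1 ✗
  N1 stuck-at-1: output 1 ✗
  N2 stuck-at-0: output 1 ✗
  N2 stuck-at-1: output 1 ✗
  N3 stuck-at-0: output 1 ✗
  N3 stuck-at-1: output 0 ✓
  N4 stuck-at-0: output 1 ✗
  N4 stuck-at-1: output 0 ✓
  N5 stuck-at-0: output 0 ✓
  N5 stuck-at-1: output 1 ✗
Consistent faults: {N3 stuck-at-1, N4 stuck-at-1, N5 stuck-at-0} — 3 in all.

3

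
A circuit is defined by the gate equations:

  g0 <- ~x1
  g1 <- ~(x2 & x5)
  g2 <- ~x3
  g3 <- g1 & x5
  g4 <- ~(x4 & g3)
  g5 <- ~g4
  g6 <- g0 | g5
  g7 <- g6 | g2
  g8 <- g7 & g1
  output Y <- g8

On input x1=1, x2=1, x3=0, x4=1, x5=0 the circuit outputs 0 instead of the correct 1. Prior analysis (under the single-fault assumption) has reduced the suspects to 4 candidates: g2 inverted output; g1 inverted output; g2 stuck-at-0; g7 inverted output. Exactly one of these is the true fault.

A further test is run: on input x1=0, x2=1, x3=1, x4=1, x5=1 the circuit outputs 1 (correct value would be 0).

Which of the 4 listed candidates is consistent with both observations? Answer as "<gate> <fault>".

g1 inverted output

Evaluate each candidate on input x1=0, x2=1, x3=1, x4=1, x5=1:
  g2 inverted output: g0=1, g1=0, g2=1 [inverted output], g3=0, g4=1, g5=0, g6=1, g7=1, g8=0 → 0 — eliminated
  g1 inverted output: g0=1, g1=1 [inverted output], g2=0, g3=1, g4=0, g5=1, g6=1, g7=1, g8=1 → 1 — matches
  g2 stuck-at-0: g0=1, g1=0, g2=0 [stuck-at-0], g3=0, g4=1, g5=0, g6=1, g7=1, g8=0 → 0 — eliminated
  g7 inverted output: g0=1, g1=0, g2=0, g3=0, g4=1, g5=0, g6=1, g7=0 [inverted output], g8=0 → 0 — eliminated
Only g1 inverted output reproduces the observed 1.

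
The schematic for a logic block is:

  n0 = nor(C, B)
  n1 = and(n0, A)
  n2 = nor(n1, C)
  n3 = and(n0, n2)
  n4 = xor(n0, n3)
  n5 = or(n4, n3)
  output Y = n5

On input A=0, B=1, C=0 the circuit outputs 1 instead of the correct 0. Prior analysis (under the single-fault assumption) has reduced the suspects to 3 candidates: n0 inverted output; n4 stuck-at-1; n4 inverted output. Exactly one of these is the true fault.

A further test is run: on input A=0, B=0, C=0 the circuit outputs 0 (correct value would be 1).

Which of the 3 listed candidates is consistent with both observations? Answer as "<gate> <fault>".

Evaluate each candidate on input A=0, B=0, C=0:
  n0 inverted output: n0=0 [inverted output], n1=0, n2=1, n3=0, n4=0, n5=0 → 0 — matches
  n4 stuck-at-1: n0=1, n1=0, n2=1, n3=1, n4=1 [stuck-at-1], n5=1 → 1 — eliminated
  n4 inverted output: n0=1, n1=0, n2=1, n3=1, n4=1 [inverted output], n5=1 → 1 — eliminated
Only n0 inverted output reproduces the observed 0.

n0 inverted output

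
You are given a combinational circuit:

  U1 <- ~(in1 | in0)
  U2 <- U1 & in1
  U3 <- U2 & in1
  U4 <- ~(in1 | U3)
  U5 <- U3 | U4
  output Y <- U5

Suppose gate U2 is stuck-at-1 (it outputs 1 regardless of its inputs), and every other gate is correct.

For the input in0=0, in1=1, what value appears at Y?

Propagate with U2 forced: U1=0, U2=1 [stuck-at-1], U3=1, U4=0, U5=1.
So Y = 1. (Without the fault it would be 0.)

1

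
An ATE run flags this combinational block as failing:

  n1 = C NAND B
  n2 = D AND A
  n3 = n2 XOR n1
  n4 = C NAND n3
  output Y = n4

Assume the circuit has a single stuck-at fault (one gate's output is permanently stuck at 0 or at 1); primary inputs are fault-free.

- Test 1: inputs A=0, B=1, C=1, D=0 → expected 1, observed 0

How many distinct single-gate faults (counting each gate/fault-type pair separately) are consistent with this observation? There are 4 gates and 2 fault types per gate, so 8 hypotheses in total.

Fault-free: n1=0, n2=0, n3=0, n4=1 → 1. Observed 0.
  n1 stuck-at-0: output 1 ✗
  n1 stuck-at-1: output 0 ✓
  n2 stuck-at-0: output 1 ✗
  n2 stuck-at-1: output 0 ✓
  n3 stuck-at-0: output 1 ✗
  n3 stuck-at-1: output 0 ✓
  n4 stuck-at-0: output 0 ✓
  n4 stuck-at-1: output 1 ✗
Consistent faults: {n1 stuck-at-1, n2 stuck-at-1, n3 stuck-at-1, n4 stuck-at-0} — 4 in all.

4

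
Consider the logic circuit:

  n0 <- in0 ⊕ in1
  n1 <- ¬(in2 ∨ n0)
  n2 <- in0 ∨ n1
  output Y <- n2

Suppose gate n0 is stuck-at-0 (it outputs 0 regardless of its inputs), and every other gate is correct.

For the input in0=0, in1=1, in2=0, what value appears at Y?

1

Propagate with n0 forced: n0=0 [stuck-at-0], n1=1, n2=1.
So Y = 1. (Without the fault it would be 0.)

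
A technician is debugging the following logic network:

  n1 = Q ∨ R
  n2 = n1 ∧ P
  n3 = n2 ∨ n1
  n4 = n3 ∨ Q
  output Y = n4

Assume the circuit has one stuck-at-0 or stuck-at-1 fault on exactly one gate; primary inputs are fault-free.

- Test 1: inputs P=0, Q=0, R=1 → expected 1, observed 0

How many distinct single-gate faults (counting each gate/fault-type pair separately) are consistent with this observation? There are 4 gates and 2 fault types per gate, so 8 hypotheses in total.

3

Fault-free: n1=1, n2=0, n3=1, n4=1 → 1. Observed 0.
  n1 stuck-at-0: output 0 ✓
  n1 stuck-at-1: output 1 ✗
  n2 stuck-at-0: output 1 ✗
  n2 stuck-at-1: output 1 ✗
  n3 stuck-at-0: output 0 ✓
  n3 stuck-at-1: output 1 ✗
  n4 stuck-at-0: output 0 ✓
  n4 stuck-at-1: output 1 ✗
Consistent faults: {n1 stuck-at-0, n3 stuck-at-0, n4 stuck-at-0} — 3 in all.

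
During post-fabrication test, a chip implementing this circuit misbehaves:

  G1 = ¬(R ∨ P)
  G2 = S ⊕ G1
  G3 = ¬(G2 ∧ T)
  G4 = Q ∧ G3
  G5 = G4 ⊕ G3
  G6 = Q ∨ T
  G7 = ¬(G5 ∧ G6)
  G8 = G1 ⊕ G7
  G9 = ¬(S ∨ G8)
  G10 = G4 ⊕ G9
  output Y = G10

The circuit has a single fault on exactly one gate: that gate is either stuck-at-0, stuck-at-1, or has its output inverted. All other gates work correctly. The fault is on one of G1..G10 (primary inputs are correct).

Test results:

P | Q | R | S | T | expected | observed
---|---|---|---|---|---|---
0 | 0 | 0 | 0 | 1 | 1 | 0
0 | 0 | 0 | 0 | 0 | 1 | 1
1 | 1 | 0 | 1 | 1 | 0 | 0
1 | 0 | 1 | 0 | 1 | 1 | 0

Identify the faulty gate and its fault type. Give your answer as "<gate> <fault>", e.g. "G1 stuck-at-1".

G5 inverted output

Fault-free values for test 1 (P=0, Q=0, R=0, S=0, T=1): G1=1, G2=1, G3=0, G4=0, G5=0, G6=1, G7=1, G8=0, G9=1, G10=1, giving Y=1. Observed 0.
Test 1: faults giving observed 0 are {G2 stuck-at-0, G2 inverted output, G3 stuck-at-1, G3 inverted output, G5 stuck-at-1, G5 inverted output, G7 stuck-at-0, G7 inverted output, G8 stuck-at-1, G8 inverted output, G9 stuck-at-0, G9 inverted output, G10 stuck-at-0, G10 inverted output}.
Test 2 (P=0, Q=0, R=0, S=0, T=0): fault-free G1=1, G2=1, G3=1, G4=0, G5=1, G6=0, G7=1, G8=0, G9=1, G10=1 → 1; observed 1. Eliminates G7 stuck-at-0, G7 inverted output, G8 stuck-at-1, G8 inverted output, G9 stuck-at-0, G9 inverted output, G10 stuck-at-0, G10 inverted output.
Test 3 (P=1, Q=1, R=0, S=1, T=1): fault-free G1=0, G2=1, G3=0, G4=0, G5=0, G6=1, G7=1, G8=1, G9=0, G10=0 → 0; observed 0. Eliminates G2 stuck-at-0, G2 inverted output, G3 stuck-at-1, G3 inverted output.
Test 4 (P=1, Q=0, R=1, S=0, T=1): fault-free G1=0, G2=0, G3=1, G4=0, G5=1, G6=1, G7=0, G8=0, G9=1, G10=1 → 1; observed 0. Eliminates G5 stuck-at-1.
Only G5 inverted output is consistent with every test.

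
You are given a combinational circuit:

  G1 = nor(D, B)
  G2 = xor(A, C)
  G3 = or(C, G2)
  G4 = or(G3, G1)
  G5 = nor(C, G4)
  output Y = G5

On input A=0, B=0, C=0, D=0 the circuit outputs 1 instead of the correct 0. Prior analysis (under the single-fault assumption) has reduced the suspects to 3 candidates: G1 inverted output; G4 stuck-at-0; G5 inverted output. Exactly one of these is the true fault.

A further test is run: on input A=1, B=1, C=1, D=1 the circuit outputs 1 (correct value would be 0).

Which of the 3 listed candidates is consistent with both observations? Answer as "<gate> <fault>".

G5 inverted output

Evaluate each candidate on input A=1, B=1, C=1, D=1:
  G1 inverted output: G1=1 [inverted output], G2=0, G3=1, G4=1, G5=0 → 0 — eliminated
  G4 stuck-at-0: G1=0, G2=0, G3=1, G4=0 [stuck-at-0], G5=0 → 0 — eliminated
  G5 inverted output: G1=0, G2=0, G3=1, G4=1, G5=1 [inverted output] → 1 — matches
Only G5 inverted output reproduces the observed 1.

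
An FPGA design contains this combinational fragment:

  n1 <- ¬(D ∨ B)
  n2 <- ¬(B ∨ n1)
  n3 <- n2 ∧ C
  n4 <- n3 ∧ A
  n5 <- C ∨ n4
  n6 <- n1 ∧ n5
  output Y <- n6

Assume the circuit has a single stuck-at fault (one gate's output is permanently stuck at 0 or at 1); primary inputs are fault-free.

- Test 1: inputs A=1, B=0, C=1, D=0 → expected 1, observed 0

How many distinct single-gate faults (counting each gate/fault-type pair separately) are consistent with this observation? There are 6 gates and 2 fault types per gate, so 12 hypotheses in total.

Fault-free: n1=1, n2=0, n3=0, n4=0, n5=1, n6=1 → 1. Observed 0.
  n1 stuck-at-0: output 0 ✓
  n1 stuck-at-1: output 1 ✗
  n2 stuck-at-0: output 1 ✗
  n2 stuck-at-1: output 1 ✗
  n3 stuck-at-0: output 1 ✗
  n3 stuck-at-1: output 1 ✗
  n4 stuck-at-0: output 1 ✗
  n4 stuck-at-1: output 1 ✗
  n5 stuck-at-0: output 0 ✓
  n5 stuck-at-1: output 1 ✗
  n6 stuck-at-0: output 0 ✓
  n6 stuck-at-1: output 1 ✗
Consistent faults: {n1 stuck-at-0, n5 stuck-at-0, n6 stuck-at-0} — 3 in all.

3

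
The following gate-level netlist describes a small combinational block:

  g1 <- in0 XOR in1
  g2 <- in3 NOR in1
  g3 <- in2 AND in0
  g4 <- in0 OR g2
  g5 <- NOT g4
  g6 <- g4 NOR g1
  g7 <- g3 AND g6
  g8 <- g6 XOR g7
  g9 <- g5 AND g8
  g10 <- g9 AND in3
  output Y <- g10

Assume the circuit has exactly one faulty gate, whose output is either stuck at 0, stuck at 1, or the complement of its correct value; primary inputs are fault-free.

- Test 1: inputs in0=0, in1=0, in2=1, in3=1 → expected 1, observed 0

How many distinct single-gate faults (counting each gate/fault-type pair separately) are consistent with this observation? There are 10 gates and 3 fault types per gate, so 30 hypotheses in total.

20

Fault-free: g1=0, g2=0, g3=0, g4=0, g5=1, g6=1, g7=0, g8=1, g9=1, g10=1 → 1. Observed 0.
  g1: stuck-at-1, inverted output ✓; others ✗
  g2: stuck-at-1, inverted output ✓; others ✗
  g3: stuck-at-1, inverted output ✓; others ✗
  g4: stuck-at-1, inverted output ✓; others ✗
  g5: stuck-at-0, inverted output ✓; others ✗
  g6: stuck-at-0, inverted output ✓; others ✗
  g7: stuck-at-1, inverted output ✓; others ✗
  g8: stuck-at-0, inverted output ✓; others ✗
  g9: stuck-at-0, inverted output ✓; others ✗
  g10: stuck-at-0, inverted output ✓; others ✗
Consistent faults: {g1 stuck-at-1, g1 inverted output, g2 stuck-at-1, g2 inverted output, g3 stuck-at-1, g3 inverted output, g4 stuck-at-1, g4 inverted output, g5 stuck-at-0, g5 inverted output, g6 stuck-at-0, g6 inverted output, g7 stuck-at-1, g7 inverted output, g8 stuck-at-0, g8 inverted output, g9 stuck-at-0, g9 inverted output, g10 stuck-at-0, g10 inverted output} — 20 in all.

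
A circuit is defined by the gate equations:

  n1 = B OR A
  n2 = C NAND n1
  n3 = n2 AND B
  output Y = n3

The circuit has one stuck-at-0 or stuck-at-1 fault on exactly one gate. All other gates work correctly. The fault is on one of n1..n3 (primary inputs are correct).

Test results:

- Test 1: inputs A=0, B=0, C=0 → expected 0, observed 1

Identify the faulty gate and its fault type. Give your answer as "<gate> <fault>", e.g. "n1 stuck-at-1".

n3 stuck-at-1

Fault-free values for test 1 (A=0, B=0, C=0): n1=0, n2=1, n3=0, giving Y=0. Observed 1.
Test 1: faults giving observed 1 are {n3 stuck-at-1}.
Only n3 stuck-at-1 is consistent with every test.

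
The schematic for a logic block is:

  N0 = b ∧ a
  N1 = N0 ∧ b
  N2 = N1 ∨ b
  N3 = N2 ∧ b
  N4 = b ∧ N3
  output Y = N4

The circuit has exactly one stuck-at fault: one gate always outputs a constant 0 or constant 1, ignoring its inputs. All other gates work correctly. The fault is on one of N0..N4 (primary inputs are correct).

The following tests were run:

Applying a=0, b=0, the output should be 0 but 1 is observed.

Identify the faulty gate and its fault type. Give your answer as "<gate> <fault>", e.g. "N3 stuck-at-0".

Fault-free values for test 1 (a=0, b=0): N0=0, N1=0, N2=0, N3=0, N4=0, giving Y=0. Observed 1.
Test 1: faults giving observed 1 are {N4 stuck-at-1}.
Only N4 stuck-at-1 is consistent with every test.

N4 stuck-at-1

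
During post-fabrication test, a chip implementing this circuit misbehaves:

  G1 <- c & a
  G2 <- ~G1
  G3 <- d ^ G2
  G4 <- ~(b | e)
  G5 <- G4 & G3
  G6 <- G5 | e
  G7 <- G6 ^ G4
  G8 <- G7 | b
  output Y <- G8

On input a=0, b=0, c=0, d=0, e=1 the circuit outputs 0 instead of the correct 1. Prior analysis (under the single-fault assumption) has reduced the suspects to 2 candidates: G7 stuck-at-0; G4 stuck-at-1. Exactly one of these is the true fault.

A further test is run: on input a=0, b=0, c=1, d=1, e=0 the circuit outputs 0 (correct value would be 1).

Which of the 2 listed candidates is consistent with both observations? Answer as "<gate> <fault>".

G7 stuck-at-0

Evaluate each candidate on input a=0, b=0, c=1, d=1, e=0:
  G7 stuck-at-0: G1=0, G2=1, G3=0, G4=1, G5=0, G6=0, G7=0 [stuck-at-0], G8=0 → 0 — matches
  G4 stuck-at-1: G1=0, G2=1, G3=0, G4=1 [stuck-at-1], G5=0, G6=0, G7=1, G8=1 → 1 — eliminated
Only G7 stuck-at-0 reproduces the observed 0.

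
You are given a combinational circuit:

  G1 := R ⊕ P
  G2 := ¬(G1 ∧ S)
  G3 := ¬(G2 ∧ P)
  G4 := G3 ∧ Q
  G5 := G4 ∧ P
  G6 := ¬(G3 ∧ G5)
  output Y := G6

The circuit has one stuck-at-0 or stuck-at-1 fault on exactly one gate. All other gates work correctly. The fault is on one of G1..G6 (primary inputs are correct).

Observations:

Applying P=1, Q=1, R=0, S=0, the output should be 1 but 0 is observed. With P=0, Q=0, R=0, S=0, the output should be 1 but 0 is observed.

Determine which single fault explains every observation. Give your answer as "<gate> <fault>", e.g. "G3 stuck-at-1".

Fault-free values for test 1 (P=1, Q=1, R=0, S=0): G1=1, G2=1, G3=0, G4=0, G5=0, G6=1, giving Y=1. Observed 0.
Test 1: faults giving observed 0 are {G2 stuck-at-0, G3 stuck-at-1, G6 stuck-at-0}.
Test 2 (P=0, Q=0, R=0, S=0): fault-free G1=0, G2=1, G3=1, G4=0, G5=0, G6=1 → 1; observed 0. Eliminates G2 stuck-at-0, G3 stuck-at-1.
Only G6 stuck-at-0 is consistent with every test.

G6 stuck-at-0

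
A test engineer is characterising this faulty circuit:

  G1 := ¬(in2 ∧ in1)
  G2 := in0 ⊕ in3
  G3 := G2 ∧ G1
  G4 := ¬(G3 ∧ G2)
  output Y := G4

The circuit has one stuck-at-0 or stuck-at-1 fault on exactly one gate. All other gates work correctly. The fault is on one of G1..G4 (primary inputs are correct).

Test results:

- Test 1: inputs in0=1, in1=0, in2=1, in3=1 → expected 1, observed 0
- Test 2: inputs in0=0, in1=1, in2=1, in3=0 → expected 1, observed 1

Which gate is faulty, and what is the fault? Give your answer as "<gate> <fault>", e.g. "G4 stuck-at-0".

G2 stuck-at-1

Fault-free values for test 1 (in0=1, in1=0, in2=1, in3=1): G1=1, G2=0, G3=0, G4=1, giving Y=1. Observed 0.
Test 1: faults giving observed 0 are {G2 stuck-at-1, G4 stuck-at-0}.
Test 2 (in0=0, in1=1, in2=1, in3=0): fault-free G1=0, G2=0, G3=0, G4=1 → 1; observed 1. Eliminates G4 stuck-at-0.
Only G2 stuck-at-1 is consistent with every test.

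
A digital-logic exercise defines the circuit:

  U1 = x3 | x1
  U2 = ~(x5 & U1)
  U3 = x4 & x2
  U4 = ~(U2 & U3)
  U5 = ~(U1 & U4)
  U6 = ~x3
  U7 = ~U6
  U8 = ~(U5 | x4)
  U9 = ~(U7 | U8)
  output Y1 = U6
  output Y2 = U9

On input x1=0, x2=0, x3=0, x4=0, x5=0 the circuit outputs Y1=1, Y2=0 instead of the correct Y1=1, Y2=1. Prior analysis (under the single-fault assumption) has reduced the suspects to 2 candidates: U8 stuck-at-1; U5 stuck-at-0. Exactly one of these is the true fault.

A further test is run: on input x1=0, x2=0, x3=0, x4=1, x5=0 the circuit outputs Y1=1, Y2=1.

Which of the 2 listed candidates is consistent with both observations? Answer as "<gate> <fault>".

Evaluate each candidate on input x1=0, x2=0, x3=0, x4=1, x5=0:
  U8 stuck-at-1: U1=0, U2=1, U3=0, U4=1, U5=1, U6=1, U7=0, U8=1 [stuck-at-1], U9=0 → Y1=1, Y2=0 — eliminated
  U5 stuck-at-0: U1=0, U2=1, U3=0, U4=1, U5=0 [stuck-at-0], U6=1, U7=0, U8=0, U9=1 → Y1=1, Y2=1 — matches
Only U5 stuck-at-0 reproduces the observed Y1=1, Y2=1.

U5 stuck-at-0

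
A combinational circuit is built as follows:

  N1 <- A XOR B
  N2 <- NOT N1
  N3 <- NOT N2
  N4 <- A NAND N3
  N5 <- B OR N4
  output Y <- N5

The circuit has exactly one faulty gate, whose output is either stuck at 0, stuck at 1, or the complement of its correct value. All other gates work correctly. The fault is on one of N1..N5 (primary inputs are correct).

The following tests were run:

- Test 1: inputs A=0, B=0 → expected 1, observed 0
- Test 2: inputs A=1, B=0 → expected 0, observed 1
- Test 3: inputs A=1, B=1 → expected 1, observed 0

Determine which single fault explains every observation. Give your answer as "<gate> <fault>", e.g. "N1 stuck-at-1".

Fault-free values for test 1 (A=0, B=0): N1=0, N2=1, N3=0, N4=1, N5=1, giving Y=1. Observed 0.
Test 1: faults giving observed 0 are {N4 stuck-at-0, N4 inverted output, N5 stuck-at-0, N5 inverted output}.
Test 2 (A=1, B=0): fault-free N1=1, N2=0, N3=1, N4=0, N5=0 → 0; observed 1. Eliminates N4 stuck-at-0, N5 stuck-at-0.
Test 3 (A=1, B=1): fault-free N1=0, N2=1, N3=0, N4=1, N5=1 → 1; observed 0. Eliminates N4 inverted output.
Only N5 inverted output is consistent with every test.

N5 inverted output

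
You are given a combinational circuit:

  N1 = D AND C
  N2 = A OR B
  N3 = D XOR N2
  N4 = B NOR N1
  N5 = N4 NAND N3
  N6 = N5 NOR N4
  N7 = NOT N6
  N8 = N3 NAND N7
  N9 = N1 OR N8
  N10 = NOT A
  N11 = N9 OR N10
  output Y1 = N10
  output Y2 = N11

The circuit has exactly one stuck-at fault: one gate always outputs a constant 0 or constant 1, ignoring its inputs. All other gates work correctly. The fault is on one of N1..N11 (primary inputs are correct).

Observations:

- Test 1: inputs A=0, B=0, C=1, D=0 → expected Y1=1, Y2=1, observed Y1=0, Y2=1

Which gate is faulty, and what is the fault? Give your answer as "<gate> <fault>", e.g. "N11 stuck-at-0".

N10 stuck-at-0

Fault-free values for test 1 (A=0, B=0, C=1, D=0): N1=0, N2=0, N3=0, N4=1, N5=1, N6=0, N7=1, N8=1, N9=1, N10=1, N11=1, giving Y1=1, Y2=1. Observed Y1=0, Y2=1.
Test 1: faults giving observed Y1=0, Y2=1 are {N10 stuck-at-0}.
Only N10 stuck-at-0 is consistent with every test.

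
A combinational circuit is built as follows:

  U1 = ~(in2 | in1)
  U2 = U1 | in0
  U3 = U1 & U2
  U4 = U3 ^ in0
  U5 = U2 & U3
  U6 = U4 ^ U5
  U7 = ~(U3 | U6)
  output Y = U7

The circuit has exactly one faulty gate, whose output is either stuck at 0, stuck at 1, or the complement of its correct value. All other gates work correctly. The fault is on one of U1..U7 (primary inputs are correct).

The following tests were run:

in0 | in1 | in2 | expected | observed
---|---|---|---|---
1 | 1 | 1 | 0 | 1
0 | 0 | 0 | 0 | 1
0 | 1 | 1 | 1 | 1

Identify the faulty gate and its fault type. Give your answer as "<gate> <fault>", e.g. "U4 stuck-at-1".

Fault-free values for test 1 (in0=1, in1=1, in2=1): U1=0, U2=1, U3=0, U4=1, U5=0, U6=1, U7=0, giving Y=0. Observed 1.
Test 1: faults giving observed 1 are {U4 stuck-at-0, U4 inverted output, U5 stuck-at-1, U5 inverted output, U6 stuck-at-0, U6 inverted output, U7 stuck-at-1, U7 inverted output}.
Test 2 (in0=0, in1=0, in2=0): fault-free U1=1, U2=1, U3=1, U4=1, U5=1, U6=0, U7=0 → 0; observed 1. Eliminates U4 stuck-at-0, U4 inverted output, U5 stuck-at-1, U5 inverted output, U6 stuck-at-0, U6 inverted output.
Test 3 (in0=0, in1=1, in2=1): fault-free U1=0, U2=0, U3=0, U4=0, U5=0, U6=0, U7=1 → 1; observed 1. Eliminates U7 inverted output.
Only U7 stuck-at-1 is consistent with every test.

U7 stuck-at-1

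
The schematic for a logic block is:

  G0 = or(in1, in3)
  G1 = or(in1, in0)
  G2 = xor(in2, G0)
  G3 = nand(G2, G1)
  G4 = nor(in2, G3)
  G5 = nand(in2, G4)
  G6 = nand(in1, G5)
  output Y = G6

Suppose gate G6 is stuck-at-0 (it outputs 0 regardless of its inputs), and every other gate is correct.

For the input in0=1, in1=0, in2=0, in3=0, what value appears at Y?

Propagate with G6 forced: G0=0, G1=1, G2=0, G3=1, G4=0, G5=1, G6=0 [stuck-at-0].
So Y = 0. (Without the fault it would be 1.)

0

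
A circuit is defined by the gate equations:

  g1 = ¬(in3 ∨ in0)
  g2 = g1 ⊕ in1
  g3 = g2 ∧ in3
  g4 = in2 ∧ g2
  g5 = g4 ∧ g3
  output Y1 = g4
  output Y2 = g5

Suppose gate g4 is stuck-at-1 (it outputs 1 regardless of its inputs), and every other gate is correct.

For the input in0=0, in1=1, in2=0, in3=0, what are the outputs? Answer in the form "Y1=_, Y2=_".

Y1=1, Y2=0

Propagate with g4 forced: g1=1, g2=0, g3=0, g4=1 [stuck-at-1], g5=0.
So the outputs are Y1=1, Y2=0. (Without the fault they would be Y1=0, Y2=0.)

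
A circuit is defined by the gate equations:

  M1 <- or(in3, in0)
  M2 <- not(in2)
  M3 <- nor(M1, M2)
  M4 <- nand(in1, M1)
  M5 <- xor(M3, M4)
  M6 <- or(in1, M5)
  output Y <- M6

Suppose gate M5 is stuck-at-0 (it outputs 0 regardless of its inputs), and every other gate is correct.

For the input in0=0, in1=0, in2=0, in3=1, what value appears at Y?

0

Propagate with M5 forced: M1=1, M2=1, M3=0, M4=1, M5=0 [stuck-at-0], M6=0.
So Y = 0. (Without the fault it would be 1.)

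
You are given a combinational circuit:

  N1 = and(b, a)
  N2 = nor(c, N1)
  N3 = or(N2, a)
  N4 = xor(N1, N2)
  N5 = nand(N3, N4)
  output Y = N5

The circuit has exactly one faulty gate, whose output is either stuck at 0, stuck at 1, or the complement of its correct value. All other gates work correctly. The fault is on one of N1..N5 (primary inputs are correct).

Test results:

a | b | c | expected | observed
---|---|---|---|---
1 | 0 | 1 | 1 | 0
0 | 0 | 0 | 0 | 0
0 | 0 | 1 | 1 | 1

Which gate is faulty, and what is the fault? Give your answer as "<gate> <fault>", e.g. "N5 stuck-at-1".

N4 stuck-at-1

Fault-free values for test 1 (a=1, b=0, c=1): N1=0, N2=0, N3=1, N4=0, N5=1, giving Y=1. Observed 0.
Test 1: faults giving observed 0 are {N1 stuck-at-1, N1 inverted output, N2 stuck-at-1, N2 inverted output, N4 stuck-at-1, N4 inverted output, N5 stuck-at-0, N5 inverted output}.
Test 2 (a=0, b=0, c=0): fault-free N1=0, N2=1, N3=1, N4=1, N5=0 → 0; observed 0. Eliminates N1 stuck-at-1, N1 inverted output, N2 inverted output, N4 inverted output, N5 inverted output.
Test 3 (a=0, b=0, c=1): fault-free N1=0, N2=0, N3=0, N4=0, N5=1 → 1; observed 1. Eliminates N2 stuck-at-1, N5 stuck-at-0.
Only N4 stuck-at-1 is consistent with every test.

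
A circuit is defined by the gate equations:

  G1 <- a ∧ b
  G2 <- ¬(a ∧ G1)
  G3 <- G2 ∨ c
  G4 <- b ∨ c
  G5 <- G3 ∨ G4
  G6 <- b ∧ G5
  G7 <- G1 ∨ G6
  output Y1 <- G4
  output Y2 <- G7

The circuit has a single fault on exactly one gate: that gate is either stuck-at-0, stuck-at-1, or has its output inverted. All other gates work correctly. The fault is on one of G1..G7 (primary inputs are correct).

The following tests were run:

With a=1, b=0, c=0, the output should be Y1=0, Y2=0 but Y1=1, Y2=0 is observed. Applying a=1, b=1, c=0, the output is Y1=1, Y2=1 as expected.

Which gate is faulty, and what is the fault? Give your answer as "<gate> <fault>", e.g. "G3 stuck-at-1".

G4 stuck-at-1

Fault-free values for test 1 (a=1, b=0, c=0): G1=0, G2=1, G3=1, G4=0, G5=1, G6=0, G7=0, giving Y1=0, Y2=0. Observed Y1=1, Y2=0.
Test 1: faults giving observed Y1=1, Y2=0 are {G4 stuck-at-1, G4 inverted output}.
Test 2 (a=1, b=1, c=0): fault-free G1=1, G2=0, G3=0, G4=1, G5=1, G6=1, G7=1 → Y1=1, Y2=1; observed Y1=1, Y2=1. Eliminates G4 inverted output.
Only G4 stuck-at-1 is consistent with every test.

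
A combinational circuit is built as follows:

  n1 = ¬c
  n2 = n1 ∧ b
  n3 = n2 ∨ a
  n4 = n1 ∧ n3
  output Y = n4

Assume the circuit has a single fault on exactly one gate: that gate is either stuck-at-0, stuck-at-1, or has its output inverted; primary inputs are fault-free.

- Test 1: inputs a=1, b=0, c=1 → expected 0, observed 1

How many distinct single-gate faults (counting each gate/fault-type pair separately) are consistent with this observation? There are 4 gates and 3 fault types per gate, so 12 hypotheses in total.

4

Fault-free: n1=0, n2=0, n3=1, n4=0 → 0. Observed 1.
  n1 stuck-at-0: output 0 ✗
  n1 stuck-at-1: output 1 ✓
  n1 inverted output: output 1 ✓
  n2 stuck-at-0: output 0 ✗
  n2 stuck-at-1: output 0 ✗
  n2 inverted output: output 0 ✗
  n3 stuck-at-0: output 0 ✗
  n3 stuck-at-1: output 0 ✗
  n3 inverted output: output 0 ✗
  n4 stuck-at-0: output 0 ✗
  n4 stuck-at-1: output 1 ✓
  n4 inverted output: output 1 ✓
Consistent faults: {n1 stuck-at-1, n1 inverted output, n4 stuck-at-1, n4 inverted output} — 4 in all.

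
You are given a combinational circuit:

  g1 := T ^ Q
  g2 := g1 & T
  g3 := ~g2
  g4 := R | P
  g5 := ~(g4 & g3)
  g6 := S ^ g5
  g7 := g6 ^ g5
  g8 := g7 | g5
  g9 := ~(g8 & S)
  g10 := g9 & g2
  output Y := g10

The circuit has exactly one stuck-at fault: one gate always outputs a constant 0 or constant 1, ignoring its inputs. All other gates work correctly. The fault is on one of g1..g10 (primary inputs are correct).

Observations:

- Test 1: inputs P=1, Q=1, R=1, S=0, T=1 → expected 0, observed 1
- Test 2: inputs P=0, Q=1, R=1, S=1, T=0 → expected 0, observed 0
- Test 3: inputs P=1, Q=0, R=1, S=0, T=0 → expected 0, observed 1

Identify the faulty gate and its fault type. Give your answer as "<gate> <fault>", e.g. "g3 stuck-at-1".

g2 stuck-at-1

Fault-free values for test 1 (P=1, Q=1, R=1, S=0, T=1): g1=0, g2=0, g3=1, g4=1, g5=0, g6=0, g7=0, g8=0, g9=1, g10=0, giving Y=0. Observed 1.
Test 1: faults giving observed 1 are {g1 stuck-at-1, g2 stuck-at-1, g10 stuck-at-1}.
Test 2 (P=0, Q=1, R=1, S=1, T=0): fault-free g1=1, g2=0, g3=1, g4=1, g5=0, g6=1, g7=1, g8=1, g9=0, g10=0 → 0; observed 0. Eliminates g10 stuck-at-1.
Test 3 (P=1, Q=0, R=1, S=0, T=0): fault-free g1=0, g2=0, g3=1, g4=1, g5=0, g6=0, g7=0, g8=0, g9=1, g10=0 → 0; observed 1. Eliminates g1 stuck-at-1.
Only g2 stuck-at-1 is consistent with every test.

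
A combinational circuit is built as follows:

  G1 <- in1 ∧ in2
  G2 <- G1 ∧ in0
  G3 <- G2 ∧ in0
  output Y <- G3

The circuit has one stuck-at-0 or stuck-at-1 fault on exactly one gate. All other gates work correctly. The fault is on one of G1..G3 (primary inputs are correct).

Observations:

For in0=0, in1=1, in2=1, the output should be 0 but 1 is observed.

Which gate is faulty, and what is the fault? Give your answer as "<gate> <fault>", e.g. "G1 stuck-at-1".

G3 stuck-at-1

Fault-free values for test 1 (in0=0, in1=1, in2=1): G1=1, G2=0, G3=0, giving Y=0. Observed 1.
Test 1: faults giving observed 1 are {G3 stuck-at-1}.
Only G3 stuck-at-1 is consistent with every test.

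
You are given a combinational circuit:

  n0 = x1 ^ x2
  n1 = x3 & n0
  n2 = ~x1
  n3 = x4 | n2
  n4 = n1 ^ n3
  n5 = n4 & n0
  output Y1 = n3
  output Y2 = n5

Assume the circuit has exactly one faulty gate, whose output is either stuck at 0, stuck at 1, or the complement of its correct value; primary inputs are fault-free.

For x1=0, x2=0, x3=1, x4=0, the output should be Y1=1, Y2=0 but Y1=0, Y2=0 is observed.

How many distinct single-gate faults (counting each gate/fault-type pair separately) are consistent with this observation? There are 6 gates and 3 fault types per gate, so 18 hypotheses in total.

4

Fault-free: n0=0, n1=0, n2=1, n3=1, n4=1, n5=0 → Y1=1, Y2=0. Observed Y1=0, Y2=0.
  n0: none of the 3 fault types match ✗
  n1: none of the 3 fault types match ✗
  n2: stuck-at-0, inverted output ✓; others ✗
  n3: stuck-at-0, inverted output ✓; others ✗
  n4: none of the 3 fault types match ✗
  n5: none of the 3 fault types match ✗
Consistent faults: {n2 stuck-at-0, n2 inverted output, n3 stuck-at-0, n3 inverted output} — 4 in all.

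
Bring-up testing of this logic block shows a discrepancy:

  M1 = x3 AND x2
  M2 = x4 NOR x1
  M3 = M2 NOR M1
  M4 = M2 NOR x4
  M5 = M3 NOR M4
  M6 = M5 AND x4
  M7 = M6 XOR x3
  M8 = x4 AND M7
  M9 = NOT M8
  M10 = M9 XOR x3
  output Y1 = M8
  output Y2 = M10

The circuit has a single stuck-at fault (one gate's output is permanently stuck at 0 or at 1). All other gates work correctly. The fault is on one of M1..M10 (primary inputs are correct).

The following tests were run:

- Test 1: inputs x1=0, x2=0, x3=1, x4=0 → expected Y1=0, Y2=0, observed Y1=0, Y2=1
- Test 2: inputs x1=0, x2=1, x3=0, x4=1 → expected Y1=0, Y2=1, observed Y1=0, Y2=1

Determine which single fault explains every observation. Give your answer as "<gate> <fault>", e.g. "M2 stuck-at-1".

M10 stuck-at-1

Fault-free values for test 1 (x1=0, x2=0, x3=1, x4=0): M1=0, M2=1, M3=0, M4=0, M5=1, M6=0, M7=1, M8=0, M9=1, M10=0, giving Y1=0, Y2=0. Observed Y1=0, Y2=1.
Test 1: faults giving observed Y1=0, Y2=1 are {M9 stuck-at-0, M10 stuck-at-1}.
Test 2 (x1=0, x2=1, x3=0, x4=1): fault-free M1=0, M2=0, M3=1, M4=0, M5=0, M6=0, M7=0, M8=0, M9=1, M10=1 → Y1=0, Y2=1; observed Y1=0, Y2=1. Eliminates M9 stuck-at-0.
Only M10 stuck-at-1 is consistent with every test.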